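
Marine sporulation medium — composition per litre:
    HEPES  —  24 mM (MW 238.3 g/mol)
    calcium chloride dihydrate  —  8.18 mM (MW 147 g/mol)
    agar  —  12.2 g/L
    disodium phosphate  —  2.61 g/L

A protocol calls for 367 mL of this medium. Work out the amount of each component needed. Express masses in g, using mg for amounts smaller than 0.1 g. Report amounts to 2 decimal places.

Scale factor relative to 1 L: 0.367.
HEPES: 24 mmol/L × 238.3 g/mol × 0.367 L ÷ 1000 = 2.10 g
calcium chloride dihydrate: 8.18 mmol/L × 147 g/mol × 0.367 L ÷ 1000 = 0.44 g
agar: 12.2 g/L × 0.367 L = 4.48 g
disodium phosphate: 2.61 g/L × 0.367 L = 0.96 g

HEPES 2.10 g; calcium chloride dihydrate 0.44 g; agar 4.48 g; disodium phosphate 0.96 g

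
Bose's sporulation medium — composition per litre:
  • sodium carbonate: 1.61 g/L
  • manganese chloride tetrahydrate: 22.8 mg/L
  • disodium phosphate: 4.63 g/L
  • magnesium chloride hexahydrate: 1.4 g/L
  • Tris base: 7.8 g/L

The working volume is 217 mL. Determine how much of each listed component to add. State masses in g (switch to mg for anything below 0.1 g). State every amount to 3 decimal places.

sodium carbonate 0.349 g; manganese chloride tetrahydrate 4.948 mg; disodium phosphate 1.005 g; magnesium chloride hexahydrate 0.304 g; Tris base 1.693 g

Target volume = 217 mL = 0.217 L.
sodium carbonate: 1.61 g/L × 0.217 L = 0.349 g
manganese chloride tetrahydrate: 22.8 mg/L × 0.217 L = 4.948 mg
disodium phosphate: 4.63 g/L × 0.217 L = 1.005 g
magnesium chloride hexahydrate: 1.4 g/L × 0.217 L = 0.304 g
Tris base: 7.8 g/L × 0.217 L = 1.693 g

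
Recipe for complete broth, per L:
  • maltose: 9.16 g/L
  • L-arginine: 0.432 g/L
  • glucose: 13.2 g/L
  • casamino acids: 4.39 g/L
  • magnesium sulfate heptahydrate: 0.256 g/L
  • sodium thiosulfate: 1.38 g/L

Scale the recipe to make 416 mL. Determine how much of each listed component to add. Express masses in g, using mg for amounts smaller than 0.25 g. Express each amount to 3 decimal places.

Target volume = 416 mL = 0.416 L.
maltose: 9.16 g/L × 0.416 L = 3.811 g
L-arginine: 0.432 g/L × 0.416 L = 0.179712 g = 179.712 mg
glucose: 13.2 g/L × 0.416 L = 5.491 g
casamino acids: 4.39 g/L × 0.416 L = 1.826 g
magnesium sulfate heptahydrate: 0.256 g/L × 0.416 L = 0.106496 g = 106.496 mg
sodium thiosulfate: 1.38 g/L × 0.416 L = 0.574 g

maltose 3.811 g; L-arginine 179.712 mg; glucose 5.491 g; casamino acids 1.826 g; magnesium sulfate heptahydrate 106.496 mg; sodium thiosulfate 0.574 g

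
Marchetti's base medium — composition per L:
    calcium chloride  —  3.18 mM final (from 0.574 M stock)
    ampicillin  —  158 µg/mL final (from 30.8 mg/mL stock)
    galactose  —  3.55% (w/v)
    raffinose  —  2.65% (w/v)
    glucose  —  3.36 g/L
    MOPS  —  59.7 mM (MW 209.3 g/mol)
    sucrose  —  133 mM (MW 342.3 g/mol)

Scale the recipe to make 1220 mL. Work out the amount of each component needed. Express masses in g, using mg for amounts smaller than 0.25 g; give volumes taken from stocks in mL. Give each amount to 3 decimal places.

calcium chloride 6.759 mL; ampicillin 6.258 mL; galactose 43.310 g; raffinose 32.330 g; glucose 4.099 g; MOPS 15.244 g; sucrose 55.542 g

Working volume: 1220 mL = 1.22 L.
calcium chloride: V = C2·V2/C1 = 3.18 mM × 1220 mL ÷ 574 mM = 6.759 mL
ampicillin: V = C2·V2/C1 = 158 µg/mL × 1220 mL ÷ 30800 µg/mL = 6.258 mL
galactose: 3.55% w/v = 35.5 g/L → 35.5 × 1.22 L = 43.310 g
raffinose: 2.65% w/v = 26.5 g/L → 26.5 × 1.22 L = 32.330 g
glucose: 3.36 g/L × 1.22 L = 4.099 g
MOPS: 59.7 mmol/L × 209.3 g/mol × 1.22 L ÷ 1000 = 15.244 g
sucrose: 133 mmol/L × 342.3 g/mol × 1.22 L ÷ 1000 = 55.542 g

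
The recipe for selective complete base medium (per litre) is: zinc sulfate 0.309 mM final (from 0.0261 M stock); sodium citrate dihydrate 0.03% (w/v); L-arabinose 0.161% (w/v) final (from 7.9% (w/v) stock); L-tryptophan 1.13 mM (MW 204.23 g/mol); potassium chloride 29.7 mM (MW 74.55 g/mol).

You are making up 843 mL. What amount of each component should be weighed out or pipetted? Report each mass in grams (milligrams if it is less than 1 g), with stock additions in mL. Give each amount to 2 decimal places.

zinc sulfate 9.98 mL; sodium citrate dihydrate 252.90 mg; L-arabinose 17.18 mL; L-tryptophan 194.55 mg; potassium chloride 1.87 g

Target volume = 843 mL = 0.843 L.
zinc sulfate: dilute stock: 0.309 mM × 843 mL ÷ 26.1 mM = 9.98 mL
sodium citrate dihydrate: 0.03 g per 100 mL × 843 mL ÷ 100 = 0.2529 g = 252.90 mg
L-arabinose: C1V1 = C2V2 → 0.161% ÷ 7.9% × 843 mL = 17.18 mL
L-tryptophan: 1.13 mmol/L × 204.23 mg/mmol × 0.843 L = 194.55 mg
potassium chloride: 29.7 mmol/L × 74.55 g/mol × 0.843 L ÷ 1000 = 1.87 g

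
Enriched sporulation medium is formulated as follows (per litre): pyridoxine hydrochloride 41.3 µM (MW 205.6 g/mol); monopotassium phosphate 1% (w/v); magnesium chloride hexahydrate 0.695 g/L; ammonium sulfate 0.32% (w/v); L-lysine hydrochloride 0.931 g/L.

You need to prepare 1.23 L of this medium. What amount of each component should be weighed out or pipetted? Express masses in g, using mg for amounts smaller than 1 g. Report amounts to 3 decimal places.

pyridoxine hydrochloride 10.444 mg; monopotassium phosphate 12.300 g; magnesium chloride hexahydrate 854.850 mg; ammonium sulfate 3.936 g; L-lysine hydrochloride 1.145 g

Working volume: 1.23 L.
pyridoxine hydrochloride: 41.3 µmol/L × 205.6 g/mol × 1.23 L ÷ 1000 = 10.444 mg
monopotassium phosphate: 1% w/v = 10 g/L → 10 × 1.23 L = 12.300 g
magnesium chloride hexahydrate: 0.695 g/L × 1.23 L = 0.85485 g = 854.850 mg
ammonium sulfate: 0.32 g per 100 mL × 1230 mL ÷ 100 = 3.936 g
L-lysine hydrochloride: 0.931 g/L × 1.23 L = 1.145 g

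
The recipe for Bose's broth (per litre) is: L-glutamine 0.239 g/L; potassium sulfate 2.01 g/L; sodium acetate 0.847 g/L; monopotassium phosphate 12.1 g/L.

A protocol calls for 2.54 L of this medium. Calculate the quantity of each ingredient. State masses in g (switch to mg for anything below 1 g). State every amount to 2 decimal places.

Working volume: 2.54 L.
L-glutamine: 0.239 g/L × 2.54 L = 0.60706 g = 607.06 mg
potassium sulfate: 2.01 g/L × 2.54 L = 5.11 g
sodium acetate: 0.847 g/L × 2.54 L = 2.15 g
monopotassium phosphate: 12.1 g/L × 2.54 L = 30.73 g

L-glutamine 607.06 mg; potassium sulfate 5.11 g; sodium acetate 2.15 g; monopotassium phosphate 30.73 g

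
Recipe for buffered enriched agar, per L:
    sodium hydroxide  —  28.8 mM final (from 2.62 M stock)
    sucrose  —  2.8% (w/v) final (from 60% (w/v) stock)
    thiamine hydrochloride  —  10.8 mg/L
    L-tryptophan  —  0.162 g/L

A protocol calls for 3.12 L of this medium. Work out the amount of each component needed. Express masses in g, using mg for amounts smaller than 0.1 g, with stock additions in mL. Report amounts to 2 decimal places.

sodium hydroxide 34.30 mL; sucrose 145.60 mL; thiamine hydrochloride 33.70 mg; L-tryptophan 0.51 g

Scale factor relative to 1 L: 3.12.
sodium hydroxide: dilute stock: 28.8 mM × 3120 mL ÷ 2620 mM = 34.30 mL
sucrose: C1V1 = C2V2 → 2.8% ÷ 60% × 3120 mL = 145.60 mL
thiamine hydrochloride: 10.8 mg/L × 3.12 L = 33.70 mg
L-tryptophan: 0.162 g/L × 3.12 L = 0.51 g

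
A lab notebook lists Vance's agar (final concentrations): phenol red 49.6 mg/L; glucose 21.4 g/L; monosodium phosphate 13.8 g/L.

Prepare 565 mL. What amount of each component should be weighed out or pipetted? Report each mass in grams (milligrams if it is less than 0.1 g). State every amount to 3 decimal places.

Working volume: 565 mL = 0.565 L.
phenol red: 49.6 mg/L × 0.565 L = 28.024 mg
glucose: 21.4 g/L × 0.565 L = 12.091 g
monosodium phosphate: 13.8 g/L × 0.565 L = 7.797 g

phenol red 28.024 mg; glucose 12.091 g; monosodium phosphate 7.797 g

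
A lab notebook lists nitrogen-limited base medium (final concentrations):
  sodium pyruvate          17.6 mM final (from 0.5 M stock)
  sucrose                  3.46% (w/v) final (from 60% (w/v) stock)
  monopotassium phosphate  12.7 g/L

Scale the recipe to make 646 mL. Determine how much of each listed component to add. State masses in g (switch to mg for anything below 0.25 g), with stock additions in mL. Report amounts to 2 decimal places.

Working volume: 646 mL = 0.646 L.
sodium pyruvate: C1V1 = C2V2 → 17.6 mM × 646 mL ÷ 500 mM = 22.74 mL
sucrose: V = C2·V2/C1 = 3.46% ÷ 60% × 646 mL = 37.25 mL
monopotassium phosphate: 12.7 g/L × 0.646 L = 8.20 g

sodium pyruvate 22.74 mL; sucrose 37.25 mL; monopotassium phosphate 8.20 g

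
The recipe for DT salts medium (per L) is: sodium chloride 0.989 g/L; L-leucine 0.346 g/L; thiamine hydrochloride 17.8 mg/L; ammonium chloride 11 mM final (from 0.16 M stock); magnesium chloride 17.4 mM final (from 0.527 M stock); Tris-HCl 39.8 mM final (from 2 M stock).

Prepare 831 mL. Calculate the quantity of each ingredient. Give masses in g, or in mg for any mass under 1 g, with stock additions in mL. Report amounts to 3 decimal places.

Working volume: 831 mL = 0.831 L.
sodium chloride: 0.989 g/L × 0.831 L = 0.821859 g = 821.859 mg
L-leucine: 0.346 g/L × 0.831 L = 0.287526 g = 287.526 mg
thiamine hydrochloride: 17.8 mg/L × 0.831 L = 14.792 mg
ammonium chloride: dilute stock: 11 mM × 831 mL ÷ 160 mM = 57.131 mL
magnesium chloride: dilute stock: 17.4 mM × 831 mL ÷ 527 mM = 27.437 mL
Tris-HCl: dilute stock: 39.8 mM × 831 mL ÷ 2000 mM = 16.537 mL

sodium chloride 821.859 mg; L-leucine 287.526 mg; thiamine hydrochloride 14.792 mg; ammonium chloride 57.131 mL; magnesium chloride 27.437 mL; Tris-HCl 16.537 mL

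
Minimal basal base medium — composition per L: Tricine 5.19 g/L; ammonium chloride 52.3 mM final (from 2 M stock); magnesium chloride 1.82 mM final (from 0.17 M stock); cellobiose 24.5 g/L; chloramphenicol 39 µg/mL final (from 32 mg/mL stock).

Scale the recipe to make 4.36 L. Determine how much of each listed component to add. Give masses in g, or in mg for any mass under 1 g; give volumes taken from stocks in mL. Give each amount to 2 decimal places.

Scale factor relative to 1 L: 4.36.
Tricine: 5.19 g/L × 4.36 L = 22.63 g
ammonium chloride: C1V1 = C2V2 → 52.3 mM × 4360 mL ÷ 2000 mM = 114.01 mL
magnesium chloride: C1V1 = C2V2 → 1.82 mM × 4360 mL ÷ 170 mM = 46.68 mL
cellobiose: 24.5 g/L × 4.36 L = 106.82 g
chloramphenicol: V = C2·V2/C1 = 39 µg/mL × 4360 mL ÷ 32000 µg/mL = 5.31 mL

Tricine 22.63 g; ammonium chloride 114.01 mL; magnesium chloride 46.68 mL; cellobiose 106.82 g; chloramphenicol 5.31 mL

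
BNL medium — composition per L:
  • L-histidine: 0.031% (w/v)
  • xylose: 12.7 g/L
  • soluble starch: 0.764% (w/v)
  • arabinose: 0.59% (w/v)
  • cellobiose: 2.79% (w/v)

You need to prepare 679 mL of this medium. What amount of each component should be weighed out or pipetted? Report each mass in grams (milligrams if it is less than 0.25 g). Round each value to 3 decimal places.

L-histidine 210.490 mg; xylose 8.623 g; soluble starch 5.188 g; arabinose 4.006 g; cellobiose 18.944 g

Working volume: 679 mL = 0.679 L.
L-histidine: 0.031% w/v = 0.31 g/L → 0.31 × 0.679 L = 0.21049 g = 210.490 mg
xylose: 12.7 g/L × 0.679 L = 8.623 g
soluble starch: 0.764% w/v = 7.64 g/L → 7.64 × 0.679 L = 5.188 g
arabinose: 0.59 g per 100 mL × 679 mL ÷ 100 = 4.006 g
cellobiose: 2.79% w/v = 27.9 g/L → 27.9 × 0.679 L = 18.944 g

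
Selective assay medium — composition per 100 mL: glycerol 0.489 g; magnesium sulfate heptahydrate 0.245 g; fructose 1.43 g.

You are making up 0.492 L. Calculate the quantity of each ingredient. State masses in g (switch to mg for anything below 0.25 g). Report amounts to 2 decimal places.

glycerol 2.41 g; magnesium sulfate heptahydrate 1.21 g; fructose 7.04 g

Ratio of target to recipe volume: 492 / 100 = 4.92.
glycerol: 0.489 g × (492 mL / 100 mL) = 2.41 g
magnesium sulfate heptahydrate: 0.245 g × (492 mL / 100 mL) = 1.21 g
fructose: 1.43 g × (492 mL / 100 mL) = 7.04 g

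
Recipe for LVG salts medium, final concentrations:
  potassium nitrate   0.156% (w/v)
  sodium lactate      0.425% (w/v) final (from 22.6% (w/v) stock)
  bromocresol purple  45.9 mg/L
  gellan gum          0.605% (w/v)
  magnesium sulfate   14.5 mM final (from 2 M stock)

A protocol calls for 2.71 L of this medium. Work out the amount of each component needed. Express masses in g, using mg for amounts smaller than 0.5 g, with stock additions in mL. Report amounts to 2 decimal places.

potassium nitrate 4.23 g; sodium lactate 50.96 mL; bromocresol purple 124.39 mg; gellan gum 16.40 g; magnesium sulfate 19.65 mL

Scale factor relative to 1 L: 2.71.
potassium nitrate: 0.156 g per 100 mL × 2710 mL ÷ 100 = 4.23 g
sodium lactate: C1V1 = C2V2 → 0.425% ÷ 22.6% × 2710 mL = 50.96 mL
bromocresol purple: 45.9 mg/L × 2.71 L = 124.39 mg
gellan gum: 0.605% w/v = 6.05 g/L → 6.05 × 2.71 L = 16.40 g
magnesium sulfate: V = C2·V2/C1 = 14.5 mM × 2710 mL ÷ 2000 mM = 19.65 mL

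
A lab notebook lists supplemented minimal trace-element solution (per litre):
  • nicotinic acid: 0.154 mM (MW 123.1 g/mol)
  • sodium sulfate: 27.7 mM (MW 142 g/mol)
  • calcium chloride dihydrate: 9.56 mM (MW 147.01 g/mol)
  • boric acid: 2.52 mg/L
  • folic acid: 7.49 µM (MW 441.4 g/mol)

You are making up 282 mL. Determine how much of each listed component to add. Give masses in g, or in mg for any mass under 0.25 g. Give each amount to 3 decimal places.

nicotinic acid 5.346 mg; sodium sulfate 1.109 g; calcium chloride dihydrate 0.396 g; boric acid 0.711 mg; folic acid 0.932 mg

Target volume = 282 mL = 0.282 L.
nicotinic acid: 0.154 mmol/L × 123.1 mg/mmol × 0.282 L = 5.346 mg
sodium sulfate: 27.7 mmol/L × 142 g/mol × 0.282 L ÷ 1000 = 1.109 g
calcium chloride dihydrate: 9.56 mmol/L × 147.01 g/mol × 0.282 L ÷ 1000 = 0.396 g
boric acid: 2.52 mg/L × 0.282 L = 0.711 mg
folic acid: 7.49 µmol/L × 441.4 g/mol × 0.282 L ÷ 1000 = 0.932 mg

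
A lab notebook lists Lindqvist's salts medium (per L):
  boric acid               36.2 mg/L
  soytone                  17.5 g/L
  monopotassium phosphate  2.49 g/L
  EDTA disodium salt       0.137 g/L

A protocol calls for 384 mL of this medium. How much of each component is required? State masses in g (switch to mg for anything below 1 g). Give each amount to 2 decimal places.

Working volume: 384 mL = 0.384 L.
boric acid: 36.2 mg/L × 0.384 L = 13.90 mg
soytone: 17.5 g/L × 0.384 L = 6.72 g
monopotassium phosphate: 2.49 g/L × 0.384 L = 0.95616 g = 956.16 mg
EDTA disodium salt: 0.137 g/L × 0.384 L = 0.052608 g = 52.61 mg

boric acid 13.90 mg; soytone 6.72 g; monopotassium phosphate 956.16 mg; EDTA disodium salt 52.61 mg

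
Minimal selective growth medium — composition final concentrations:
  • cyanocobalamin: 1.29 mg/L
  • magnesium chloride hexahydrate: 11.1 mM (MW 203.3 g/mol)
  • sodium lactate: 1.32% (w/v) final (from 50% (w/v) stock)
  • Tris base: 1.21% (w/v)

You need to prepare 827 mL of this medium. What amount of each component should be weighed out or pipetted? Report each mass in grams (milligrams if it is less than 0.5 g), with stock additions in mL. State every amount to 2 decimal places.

Target volume = 827 mL = 0.827 L.
cyanocobalamin: 1.29 mg/L × 0.827 L = 1.07 mg
magnesium chloride hexahydrate: 11.1 mmol/L × 203.3 g/mol × 0.827 L ÷ 1000 = 1.87 g
sodium lactate: C1V1 = C2V2 → 1.32% ÷ 50% × 827 mL = 21.83 mL
Tris base: 1.21% w/v = 12.1 g/L → 12.1 × 0.827 L = 10.01 g

cyanocobalamin 1.07 mg; magnesium chloride hexahydrate 1.87 g; sodium lactate 21.83 mL; Tris base 10.01 g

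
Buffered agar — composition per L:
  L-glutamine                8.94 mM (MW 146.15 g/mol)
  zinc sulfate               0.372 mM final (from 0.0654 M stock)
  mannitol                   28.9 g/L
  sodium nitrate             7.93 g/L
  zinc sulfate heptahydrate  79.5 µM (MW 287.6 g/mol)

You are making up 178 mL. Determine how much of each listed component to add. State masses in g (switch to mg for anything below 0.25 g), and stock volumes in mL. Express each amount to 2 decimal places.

L-glutamine 232.57 mg; zinc sulfate 1.01 mL; mannitol 5.14 g; sodium nitrate 1.41 g; zinc sulfate heptahydrate 4.07 mg

Target volume = 178 mL = 0.178 L.
L-glutamine: 8.94 mmol/L × 146.15 mg/mmol × 0.178 L = 232.57 mg
zinc sulfate: C1V1 = C2V2 → 0.372 mM × 178 mL ÷ 65.4 mM = 1.01 mL
mannitol: 28.9 g/L × 0.178 L = 5.14 g
sodium nitrate: 7.93 g/L × 0.178 L = 1.41 g
zinc sulfate heptahydrate: 79.5 µmol/L × 287.6 g/mol × 0.178 L ÷ 1000 = 4.07 mg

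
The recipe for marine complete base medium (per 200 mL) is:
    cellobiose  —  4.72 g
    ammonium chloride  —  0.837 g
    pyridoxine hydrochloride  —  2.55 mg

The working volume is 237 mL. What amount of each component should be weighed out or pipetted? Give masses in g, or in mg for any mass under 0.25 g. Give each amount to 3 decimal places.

Scale factor = 237 mL / 200 mL = 1.185.
cellobiose: 4.72 g × (237 mL / 200 mL) = 5.593 g
ammonium chloride: 0.837 g × (237 mL / 200 mL) = 0.992 g
pyridoxine hydrochloride: 2.55 mg × (237 mL / 200 mL) = 3.022 mg

cellobiose 5.593 g; ammonium chloride 0.992 g; pyridoxine hydrochloride 3.022 mg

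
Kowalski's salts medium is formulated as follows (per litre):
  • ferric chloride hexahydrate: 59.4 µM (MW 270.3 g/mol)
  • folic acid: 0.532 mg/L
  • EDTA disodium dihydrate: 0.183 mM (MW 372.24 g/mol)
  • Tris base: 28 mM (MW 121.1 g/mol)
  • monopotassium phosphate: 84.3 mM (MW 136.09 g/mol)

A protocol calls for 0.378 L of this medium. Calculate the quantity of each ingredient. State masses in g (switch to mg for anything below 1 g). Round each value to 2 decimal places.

Scale factor relative to 1 L: 0.378.
ferric chloride hexahydrate: 59.4 µmol/L × 270.3 g/mol × 0.378 L ÷ 1000 = 6.07 mg
folic acid: 0.532 mg/L × 0.378 L = 0.20 mg
EDTA disodium dihydrate: 0.183 mmol/L × 372.24 mg/mmol × 0.378 L = 25.75 mg
Tris base: 28 mmol/L × 121.1 g/mol × 0.378 L ÷ 1000 = 1.28 g
monopotassium phosphate: 84.3 mmol/L × 136.09 g/mol × 0.378 L ÷ 1000 = 4.34 g

ferric chloride hexahydrate 6.07 mg; folic acid 0.20 mg; EDTA disodium dihydrate 25.75 mg; Tris base 1.28 g; monopotassium phosphate 4.34 g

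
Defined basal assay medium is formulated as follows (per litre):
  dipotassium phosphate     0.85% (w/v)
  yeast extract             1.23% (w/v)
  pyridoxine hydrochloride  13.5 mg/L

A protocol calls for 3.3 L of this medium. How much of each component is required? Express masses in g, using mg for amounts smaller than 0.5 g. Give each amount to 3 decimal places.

Working volume: 3.3 L.
dipotassium phosphate: 0.85 g per 100 mL × 3300 mL ÷ 100 = 28.050 g
yeast extract: 1.23 g per 100 mL × 3300 mL ÷ 100 = 40.590 g
pyridoxine hydrochloride: 13.5 mg/L × 3.3 L = 44.550 mg

dipotassium phosphate 28.050 g; yeast extract 40.590 g; pyridoxine hydrochloride 44.550 mg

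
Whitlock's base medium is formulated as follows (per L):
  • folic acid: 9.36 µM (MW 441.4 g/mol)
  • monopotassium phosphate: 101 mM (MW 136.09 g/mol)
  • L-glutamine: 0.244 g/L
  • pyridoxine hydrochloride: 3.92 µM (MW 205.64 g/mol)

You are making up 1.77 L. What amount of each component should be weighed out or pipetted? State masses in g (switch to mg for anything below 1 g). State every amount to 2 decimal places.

Working volume: 1.77 L.
folic acid: 9.36 µmol/L × 441.4 g/mol × 1.77 L ÷ 1000 = 7.31 mg
monopotassium phosphate: 101 mmol/L × 136.09 g/mol × 1.77 L ÷ 1000 = 24.33 g
L-glutamine: 0.244 g/L × 1.77 L = 0.43188 g = 431.88 mg
pyridoxine hydrochloride: 3.92 µmol/L × 205.64 g/mol × 1.77 L ÷ 1000 = 1.43 mg

folic acid 7.31 mg; monopotassium phosphate 24.33 g; L-glutamine 431.88 mg; pyridoxine hydrochloride 1.43 mg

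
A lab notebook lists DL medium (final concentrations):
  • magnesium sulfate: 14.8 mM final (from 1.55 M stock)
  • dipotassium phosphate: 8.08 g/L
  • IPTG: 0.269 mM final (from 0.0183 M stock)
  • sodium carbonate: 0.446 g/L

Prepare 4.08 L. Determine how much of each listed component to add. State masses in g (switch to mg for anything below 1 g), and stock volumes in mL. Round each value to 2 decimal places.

magnesium sulfate 38.96 mL; dipotassium phosphate 32.97 g; IPTG 59.97 mL; sodium carbonate 1.82 g

Working volume: 4.08 L.
magnesium sulfate: C1V1 = C2V2 → 14.8 mM × 4080 mL ÷ 1550 mM = 38.96 mL
dipotassium phosphate: 8.08 g/L × 4.08 L = 32.97 g
IPTG: V = C2·V2/C1 = 0.269 mM × 4080 mL ÷ 18.3 mM = 59.97 mL
sodium carbonate: 0.446 g/L × 4.08 L = 1.82 g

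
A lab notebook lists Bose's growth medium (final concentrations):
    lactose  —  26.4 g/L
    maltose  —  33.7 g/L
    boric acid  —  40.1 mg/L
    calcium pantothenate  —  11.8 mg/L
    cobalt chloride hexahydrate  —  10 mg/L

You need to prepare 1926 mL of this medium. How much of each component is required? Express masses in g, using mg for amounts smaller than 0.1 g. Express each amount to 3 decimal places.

Scale factor relative to 1 L: 1.926.
lactose: 26.4 g/L × 1.926 L = 50.846 g
maltose: 33.7 g/L × 1.926 L = 64.906 g
boric acid: 40.1 mg/L × 1.926 L = 77.233 mg
calcium pantothenate: 11.8 mg/L × 1.926 L = 22.727 mg
cobalt chloride hexahydrate: 10 mg/L × 1.926 L = 19.260 mg

lactose 50.846 g; maltose 64.906 g; boric acid 77.233 mg; calcium pantothenate 22.727 mg; cobalt chloride hexahydrate 19.260 mg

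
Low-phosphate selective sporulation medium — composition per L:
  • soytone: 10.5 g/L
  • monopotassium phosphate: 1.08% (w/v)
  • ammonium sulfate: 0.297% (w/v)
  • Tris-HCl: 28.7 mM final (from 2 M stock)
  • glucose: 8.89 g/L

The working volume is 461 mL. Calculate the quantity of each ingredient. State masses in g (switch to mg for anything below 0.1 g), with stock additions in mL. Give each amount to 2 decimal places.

soytone 4.84 g; monopotassium phosphate 4.98 g; ammonium sulfate 1.37 g; Tris-HCl 6.62 mL; glucose 4.10 g

Working volume: 461 mL = 0.461 L.
soytone: 10.5 g/L × 0.461 L = 4.84 g
monopotassium phosphate: 1.08% w/v = 10.8 g/L → 10.8 × 0.461 L = 4.98 g
ammonium sulfate: 0.297 g per 100 mL × 461 mL ÷ 100 = 1.37 g
Tris-HCl: V = C2·V2/C1 = 28.7 mM × 461 mL ÷ 2000 mM = 6.62 mL
glucose: 8.89 g/L × 0.461 L = 4.10 g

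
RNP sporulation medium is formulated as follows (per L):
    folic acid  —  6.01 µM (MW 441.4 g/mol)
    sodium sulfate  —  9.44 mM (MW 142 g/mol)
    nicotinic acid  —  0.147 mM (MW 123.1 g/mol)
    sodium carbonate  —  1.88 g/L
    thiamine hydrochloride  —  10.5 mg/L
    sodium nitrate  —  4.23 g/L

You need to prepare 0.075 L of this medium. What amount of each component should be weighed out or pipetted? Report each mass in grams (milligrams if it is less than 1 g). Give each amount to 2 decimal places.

Scale factor relative to 1 L: 0.075.
folic acid: 6.01 µmol/L × 441.4 g/mol × 0.075 L ÷ 1000 = 0.20 mg
sodium sulfate: 9.44 mmol/L × 142 mg/mmol × 0.075 L = 100.54 mg
nicotinic acid: 0.147 mmol/L × 123.1 mg/mmol × 0.075 L = 1.36 mg
sodium carbonate: 1.88 g/L × 0.075 L = 0.141 g = 141.00 mg
thiamine hydrochloride: 10.5 mg/L × 0.075 L = 0.79 mg
sodium nitrate: 4.23 g/L × 0.075 L = 0.31725 g = 317.25 mg

folic acid 0.20 mg; sodium sulfate 100.54 mg; nicotinic acid 1.36 mg; sodium carbonate 141.00 mg; thiamine hydrochloride 0.79 mg; sodium nitrate 317.25 mg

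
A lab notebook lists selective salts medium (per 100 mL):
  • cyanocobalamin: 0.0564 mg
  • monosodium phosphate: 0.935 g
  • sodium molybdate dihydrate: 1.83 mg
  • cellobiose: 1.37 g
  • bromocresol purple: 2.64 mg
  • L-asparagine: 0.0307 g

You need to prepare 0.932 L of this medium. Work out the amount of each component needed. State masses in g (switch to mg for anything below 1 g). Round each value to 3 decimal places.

Scale factor = 932 mL / 100 mL = 9.32.
cyanocobalamin: 0.0564 mg × (932 mL / 100 mL) = 0.526 mg
monosodium phosphate: 0.935 g × (932 mL / 100 mL) = 8.714 g
sodium molybdate dihydrate: 1.83 mg × (932 mL / 100 mL) = 17.056 mg
cellobiose: 1.37 g × (932 mL / 100 mL) = 12.768 g
bromocresol purple: 2.64 mg × (932 mL / 100 mL) = 24.605 mg
L-asparagine: 0.0307 g × (932 mL / 100 mL) = 0.286124 g = 286.124 mg

cyanocobalamin 0.526 mg; monosodium phosphate 8.714 g; sodium molybdate dihydrate 17.056 mg; cellobiose 12.768 g; bromocresol purple 24.605 mg; L-asparagine 286.124 mg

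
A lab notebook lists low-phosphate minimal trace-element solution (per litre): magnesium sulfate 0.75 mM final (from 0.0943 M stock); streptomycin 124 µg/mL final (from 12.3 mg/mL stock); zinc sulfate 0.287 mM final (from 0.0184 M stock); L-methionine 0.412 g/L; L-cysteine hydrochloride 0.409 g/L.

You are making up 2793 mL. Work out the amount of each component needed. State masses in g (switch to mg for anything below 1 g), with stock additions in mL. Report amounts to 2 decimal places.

magnesium sulfate 22.21 mL; streptomycin 28.16 mL; zinc sulfate 43.56 mL; L-methionine 1.15 g; L-cysteine hydrochloride 1.14 g

Scale factor relative to 1 L: 2.793.
magnesium sulfate: dilute stock: 0.75 mM × 2793 mL ÷ 94.3 mM = 22.21 mL
streptomycin: C1V1 = C2V2 → 124 µg/mL × 2793 mL ÷ 12300 µg/mL = 28.16 mL
zinc sulfate: C1V1 = C2V2 → 0.287 mM × 2793 mL ÷ 18.4 mM = 43.56 mL
L-methionine: 0.412 g/L × 2.793 L = 1.15 g
L-cysteine hydrochloride: 0.409 g/L × 2.793 L = 1.14 g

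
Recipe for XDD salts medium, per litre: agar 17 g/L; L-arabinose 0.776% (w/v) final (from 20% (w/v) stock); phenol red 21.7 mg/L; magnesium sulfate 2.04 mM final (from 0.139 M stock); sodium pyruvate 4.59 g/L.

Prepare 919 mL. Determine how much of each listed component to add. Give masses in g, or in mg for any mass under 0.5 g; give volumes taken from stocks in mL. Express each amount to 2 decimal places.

agar 15.62 g; L-arabinose 35.66 mL; phenol red 19.94 mg; magnesium sulfate 13.49 mL; sodium pyruvate 4.22 g

Scale factor relative to 1 L: 0.919.
agar: 17 g/L × 0.919 L = 15.62 g
L-arabinose: C1V1 = C2V2 → 0.776% ÷ 20% × 919 mL = 35.66 mL
phenol red: 21.7 mg/L × 0.919 L = 19.94 mg
magnesium sulfate: V = C2·V2/C1 = 2.04 mM × 919 mL ÷ 139 mM = 13.49 mL
sodium pyruvate: 4.59 g/L × 0.919 L = 4.22 g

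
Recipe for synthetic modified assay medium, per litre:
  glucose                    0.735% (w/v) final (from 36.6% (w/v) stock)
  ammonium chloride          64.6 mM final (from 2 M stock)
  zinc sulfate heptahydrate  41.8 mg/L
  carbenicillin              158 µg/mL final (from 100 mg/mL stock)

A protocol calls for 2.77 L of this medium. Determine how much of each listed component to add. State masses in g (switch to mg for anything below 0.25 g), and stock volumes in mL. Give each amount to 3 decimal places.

Scale factor relative to 1 L: 2.77.
glucose: dilute stock: 0.735% ÷ 36.6% × 2770 mL = 55.627 mL
ammonium chloride: C1V1 = C2V2 → 64.6 mM × 2770 mL ÷ 2000 mM = 89.471 mL
zinc sulfate heptahydrate: 41.8 mg/L × 2.77 L = 115.786 mg
carbenicillin: V = C2·V2/C1 = 158 µg/mL × 2770 mL ÷ 100000 µg/mL = 4.377 mL

glucose 55.627 mL; ammonium chloride 89.471 mL; zinc sulfate heptahydrate 115.786 mg; carbenicillin 4.377 mL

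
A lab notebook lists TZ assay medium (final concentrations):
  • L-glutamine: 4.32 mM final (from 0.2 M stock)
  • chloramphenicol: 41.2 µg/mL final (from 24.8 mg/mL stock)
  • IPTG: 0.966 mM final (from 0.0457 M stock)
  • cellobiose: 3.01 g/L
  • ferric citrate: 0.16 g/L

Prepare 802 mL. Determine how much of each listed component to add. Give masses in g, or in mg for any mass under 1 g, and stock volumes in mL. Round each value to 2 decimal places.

Target volume = 802 mL = 0.802 L.
L-glutamine: V = C2·V2/C1 = 4.32 mM × 802 mL ÷ 200 mM = 17.32 mL
chloramphenicol: C1V1 = C2V2 → 41.2 µg/mL × 802 mL ÷ 24800 µg/mL = 1.33 mL
IPTG: dilute stock: 0.966 mM × 802 mL ÷ 45.7 mM = 16.95 mL
cellobiose: 3.01 g/L × 0.802 L = 2.41 g
ferric citrate: 0.16 g/L × 0.802 L = 0.12832 g = 128.32 mg

L-glutamine 17.32 mL; chloramphenicol 1.33 mL; IPTG 16.95 mL; cellobiose 2.41 g; ferric citrate 128.32 mg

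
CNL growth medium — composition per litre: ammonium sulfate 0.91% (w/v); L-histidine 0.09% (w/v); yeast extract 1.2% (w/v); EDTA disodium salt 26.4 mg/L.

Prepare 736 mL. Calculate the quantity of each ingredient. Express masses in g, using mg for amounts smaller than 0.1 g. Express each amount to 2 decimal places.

Working volume: 736 mL = 0.736 L.
ammonium sulfate: 0.91 g per 100 mL × 736 mL ÷ 100 = 6.70 g
L-histidine: 0.09% w/v = 0.9 g/L → 0.9 × 0.736 L = 0.66 g
yeast extract: 1.2% w/v = 12 g/L → 12 × 0.736 L = 8.83 g
EDTA disodium salt: 26.4 mg/L × 0.736 L = 19.43 mg

ammonium sulfate 6.70 g; L-histidine 0.66 g; yeast extract 8.83 g; EDTA disodium salt 19.43 mg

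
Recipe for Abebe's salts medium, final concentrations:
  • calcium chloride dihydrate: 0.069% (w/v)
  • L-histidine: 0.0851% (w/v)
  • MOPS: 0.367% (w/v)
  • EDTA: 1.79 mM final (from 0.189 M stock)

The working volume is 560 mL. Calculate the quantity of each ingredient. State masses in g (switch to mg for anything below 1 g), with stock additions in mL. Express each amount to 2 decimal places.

Working volume: 560 mL = 0.56 L.
calcium chloride dihydrate: 0.069 g per 100 mL × 560 mL ÷ 100 = 0.3864 g = 386.40 mg
L-histidine: 0.0851% w/v = 0.851 g/L → 0.851 × 0.56 L = 0.47656 g = 476.56 mg
MOPS: 0.367% w/v = 3.67 g/L → 3.67 × 0.56 L = 2.06 g
EDTA: dilute stock: 1.79 mM × 560 mL ÷ 189 mM = 5.30 mL

calcium chloride dihydrate 386.40 mg; L-histidine 476.56 mg; MOPS 2.06 g; EDTA 5.30 mL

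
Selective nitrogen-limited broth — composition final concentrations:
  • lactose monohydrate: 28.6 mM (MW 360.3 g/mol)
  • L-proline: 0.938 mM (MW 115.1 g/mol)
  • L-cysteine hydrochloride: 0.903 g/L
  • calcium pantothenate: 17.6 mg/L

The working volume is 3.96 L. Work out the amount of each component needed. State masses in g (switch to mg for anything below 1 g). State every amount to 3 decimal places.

lactose monohydrate 40.806 g; L-proline 427.537 mg; L-cysteine hydrochloride 3.576 g; calcium pantothenate 69.696 mg

Scale factor relative to 1 L: 3.96.
lactose monohydrate: 28.6 mmol/L × 360.3 g/mol × 3.96 L ÷ 1000 = 40.806 g
L-proline: 0.938 mmol/L × 115.1 mg/mmol × 3.96 L = 427.537 mg
L-cysteine hydrochloride: 0.903 g/L × 3.96 L = 3.576 g
calcium pantothenate: 17.6 mg/L × 3.96 L = 69.696 mg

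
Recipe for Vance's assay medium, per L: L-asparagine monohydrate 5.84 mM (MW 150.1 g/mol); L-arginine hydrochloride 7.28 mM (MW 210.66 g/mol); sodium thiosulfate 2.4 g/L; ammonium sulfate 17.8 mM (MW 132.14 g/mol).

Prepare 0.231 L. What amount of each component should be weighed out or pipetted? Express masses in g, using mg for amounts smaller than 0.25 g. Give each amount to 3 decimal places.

L-asparagine monohydrate 202.491 mg; L-arginine hydrochloride 0.354 g; sodium thiosulfate 0.554 g; ammonium sulfate 0.543 g

Scale factor relative to 1 L: 0.231.
L-asparagine monohydrate: 5.84 mmol/L × 150.1 mg/mmol × 0.231 L = 202.491 mg
L-arginine hydrochloride: 7.28 mmol/L × 210.66 g/mol × 0.231 L ÷ 1000 = 0.354 g
sodium thiosulfate: 2.4 g/L × 0.231 L = 0.554 g
ammonium sulfate: 17.8 mmol/L × 132.14 g/mol × 0.231 L ÷ 1000 = 0.543 g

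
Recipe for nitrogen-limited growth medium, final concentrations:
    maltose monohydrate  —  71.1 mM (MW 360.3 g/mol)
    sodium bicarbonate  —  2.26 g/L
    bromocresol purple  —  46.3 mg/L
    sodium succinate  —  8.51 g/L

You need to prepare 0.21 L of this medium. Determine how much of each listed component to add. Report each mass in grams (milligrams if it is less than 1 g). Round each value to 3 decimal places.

maltose monohydrate 5.380 g; sodium bicarbonate 474.600 mg; bromocresol purple 9.723 mg; sodium succinate 1.787 g

Scale factor relative to 1 L: 0.21.
maltose monohydrate: 71.1 mmol/L × 360.3 g/mol × 0.21 L ÷ 1000 = 5.380 g
sodium bicarbonate: 2.26 g/L × 0.21 L = 0.4746 g = 474.600 mg
bromocresol purple: 46.3 mg/L × 0.21 L = 9.723 mg
sodium succinate: 8.51 g/L × 0.21 L = 1.787 g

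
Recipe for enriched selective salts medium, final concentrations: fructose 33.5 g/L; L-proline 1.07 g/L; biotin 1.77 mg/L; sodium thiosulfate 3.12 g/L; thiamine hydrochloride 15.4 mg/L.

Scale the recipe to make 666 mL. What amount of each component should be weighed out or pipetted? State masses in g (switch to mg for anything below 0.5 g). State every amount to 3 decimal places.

fructose 22.311 g; L-proline 0.713 g; biotin 1.179 mg; sodium thiosulfate 2.078 g; thiamine hydrochloride 10.256 mg

Scale factor relative to 1 L: 0.666.
fructose: 33.5 g/L × 0.666 L = 22.311 g
L-proline: 1.07 g/L × 0.666 L = 0.713 g
biotin: 1.77 mg/L × 0.666 L = 1.179 mg
sodium thiosulfate: 3.12 g/L × 0.666 L = 2.078 g
thiamine hydrochloride: 15.4 mg/L × 0.666 L = 10.256 mg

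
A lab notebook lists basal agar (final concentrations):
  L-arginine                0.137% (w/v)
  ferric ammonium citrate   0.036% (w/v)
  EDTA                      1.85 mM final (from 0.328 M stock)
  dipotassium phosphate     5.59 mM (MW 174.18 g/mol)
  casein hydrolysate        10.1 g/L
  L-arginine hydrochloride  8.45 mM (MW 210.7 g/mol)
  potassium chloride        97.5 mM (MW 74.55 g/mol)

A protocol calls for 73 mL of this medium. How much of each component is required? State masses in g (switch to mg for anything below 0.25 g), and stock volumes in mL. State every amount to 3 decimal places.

L-arginine 100.010 mg; ferric ammonium citrate 26.280 mg; EDTA 0.412 mL; dipotassium phosphate 71.078 mg; casein hydrolysate 0.737 g; L-arginine hydrochloride 129.970 mg; potassium chloride 0.531 g

Working volume: 73 mL = 0.073 L.
L-arginine: 0.137% w/v = 1.37 g/L → 1.37 × 0.073 L = 0.10001 g = 100.010 mg
ferric ammonium citrate: 0.036 g per 100 mL × 73 mL ÷ 100 = 0.02628 g = 26.280 mg
EDTA: V = C2·V2/C1 = 1.85 mM × 73 mL ÷ 328 mM = 0.412 mL
dipotassium phosphate: 5.59 mmol/L × 174.18 mg/mmol × 0.073 L = 71.078 mg
casein hydrolysate: 10.1 g/L × 0.073 L = 0.737 g
L-arginine hydrochloride: 8.45 mmol/L × 210.7 mg/mmol × 0.073 L = 129.970 mg
potassium chloride: 97.5 mmol/L × 74.55 g/mol × 0.073 L ÷ 1000 = 0.531 g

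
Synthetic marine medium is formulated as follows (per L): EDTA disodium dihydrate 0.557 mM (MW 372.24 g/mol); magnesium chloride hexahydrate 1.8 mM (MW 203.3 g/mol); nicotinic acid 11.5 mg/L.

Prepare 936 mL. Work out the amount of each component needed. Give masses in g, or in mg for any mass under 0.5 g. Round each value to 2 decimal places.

EDTA disodium dihydrate 194.07 mg; magnesium chloride hexahydrate 342.52 mg; nicotinic acid 10.76 mg

Target volume = 936 mL = 0.936 L.
EDTA disodium dihydrate: 0.557 mmol/L × 372.24 mg/mmol × 0.936 L = 194.07 mg
magnesium chloride hexahydrate: 1.8 mmol/L × 203.3 mg/mmol × 0.936 L = 342.52 mg
nicotinic acid: 11.5 mg/L × 0.936 L = 10.76 mg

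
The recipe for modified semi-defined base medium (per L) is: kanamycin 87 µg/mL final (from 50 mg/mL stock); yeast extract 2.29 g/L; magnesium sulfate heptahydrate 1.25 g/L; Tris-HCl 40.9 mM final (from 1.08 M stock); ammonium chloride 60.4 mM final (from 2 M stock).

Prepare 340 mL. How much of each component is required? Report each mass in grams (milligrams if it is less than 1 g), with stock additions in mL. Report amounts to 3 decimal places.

kanamycin 0.592 mL; yeast extract 778.600 mg; magnesium sulfate heptahydrate 425.000 mg; Tris-HCl 12.876 mL; ammonium chloride 10.268 mL

Scale factor relative to 1 L: 0.34.
kanamycin: dilute stock: 87 µg/mL × 340 mL ÷ 50000 µg/mL = 0.592 mL
yeast extract: 2.29 g/L × 0.34 L = 0.7786 g = 778.600 mg
magnesium sulfate heptahydrate: 1.25 g/L × 0.34 L = 0.425 g = 425.000 mg
Tris-HCl: C1V1 = C2V2 → 40.9 mM × 340 mL ÷ 1080 mM = 12.876 mL
ammonium chloride: dilute stock: 60.4 mM × 340 mL ÷ 2000 mM = 10.268 mL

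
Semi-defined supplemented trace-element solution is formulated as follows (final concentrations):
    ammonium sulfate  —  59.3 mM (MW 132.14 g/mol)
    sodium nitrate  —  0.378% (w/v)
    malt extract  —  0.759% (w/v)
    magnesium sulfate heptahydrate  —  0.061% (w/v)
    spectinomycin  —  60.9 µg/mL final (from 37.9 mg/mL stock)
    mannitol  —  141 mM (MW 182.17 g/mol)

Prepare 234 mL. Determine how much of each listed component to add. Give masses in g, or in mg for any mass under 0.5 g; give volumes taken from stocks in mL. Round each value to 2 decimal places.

Scale factor relative to 1 L: 0.234.
ammonium sulfate: 59.3 mmol/L × 132.14 g/mol × 0.234 L ÷ 1000 = 1.83 g
sodium nitrate: 0.378 g per 100 mL × 234 mL ÷ 100 = 0.88 g
malt extract: 0.759 g per 100 mL × 234 mL ÷ 100 = 1.78 g
magnesium sulfate heptahydrate: 0.061 g per 100 mL × 234 mL ÷ 100 = 0.14274 g = 142.74 mg
spectinomycin: dilute stock: 60.9 µg/mL × 234 mL ÷ 37900 µg/mL = 0.38 mL
mannitol: 141 mmol/L × 182.17 g/mol × 0.234 L ÷ 1000 = 6.01 g

ammonium sulfate 1.83 g; sodium nitrate 0.88 g; malt extract 1.78 g; magnesium sulfate heptahydrate 142.74 mg; spectinomycin 0.38 mL; mannitol 6.01 g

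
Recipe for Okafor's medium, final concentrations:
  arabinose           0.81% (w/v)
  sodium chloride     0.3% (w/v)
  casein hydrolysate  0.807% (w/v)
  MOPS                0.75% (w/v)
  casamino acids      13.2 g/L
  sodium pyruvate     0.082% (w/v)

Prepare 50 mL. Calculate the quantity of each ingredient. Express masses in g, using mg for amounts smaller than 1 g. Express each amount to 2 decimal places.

Working volume: 50 mL = 0.05 L.
arabinose: 0.81 g per 100 mL × 50 mL ÷ 100 = 0.405 g = 405.00 mg
sodium chloride: 0.3% w/v = 3 g/L → 3 × 0.05 L = 0.15 g = 150.00 mg
casein hydrolysate: 0.807% w/v = 8.07 g/L → 8.07 × 0.05 L = 0.4035 g = 403.50 mg
MOPS: 0.75% w/v = 7.5 g/L → 7.5 × 0.05 L = 0.375 g = 375.00 mg
casamino acids: 13.2 g/L × 0.05 L = 0.66 g = 660.00 mg
sodium pyruvate: 0.082% w/v = 0.82 g/L → 0.82 × 0.05 L = 0.041 g = 41.00 mg

arabinose 405.00 mg; sodium chloride 150.00 mg; casein hydrolysate 403.50 mg; MOPS 375.00 mg; casamino acids 660.00 mg; sodium pyruvate 41.00 mg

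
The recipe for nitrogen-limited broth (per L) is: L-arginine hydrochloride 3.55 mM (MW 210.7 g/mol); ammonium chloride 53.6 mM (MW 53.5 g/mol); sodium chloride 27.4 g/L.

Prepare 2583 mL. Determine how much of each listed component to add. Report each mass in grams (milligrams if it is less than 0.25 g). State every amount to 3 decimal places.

L-arginine hydrochloride 1.932 g; ammonium chloride 7.407 g; sodium chloride 70.774 g

Working volume: 2583 mL = 2.583 L.
L-arginine hydrochloride: 3.55 mmol/L × 210.7 g/mol × 2.583 L ÷ 1000 = 1.932 g
ammonium chloride: 53.6 mmol/L × 53.5 g/mol × 2.583 L ÷ 1000 = 7.407 g
sodium chloride: 27.4 g/L × 2.583 L = 70.774 g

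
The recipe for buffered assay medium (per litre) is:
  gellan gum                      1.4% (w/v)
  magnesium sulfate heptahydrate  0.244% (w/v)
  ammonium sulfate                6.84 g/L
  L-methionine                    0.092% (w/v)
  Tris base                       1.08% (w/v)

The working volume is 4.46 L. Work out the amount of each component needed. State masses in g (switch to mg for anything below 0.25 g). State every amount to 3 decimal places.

gellan gum 62.440 g; magnesium sulfate heptahydrate 10.882 g; ammonium sulfate 30.506 g; L-methionine 4.103 g; Tris base 48.168 g

Scale factor relative to 1 L: 4.46.
gellan gum: 1.4% w/v = 14 g/L → 14 × 4.46 L = 62.440 g
magnesium sulfate heptahydrate: 0.244% w/v = 2.44 g/L → 2.44 × 4.46 L = 10.882 g
ammonium sulfate: 6.84 g/L × 4.46 L = 30.506 g
L-methionine: 0.092 g per 100 mL × 4460 mL ÷ 100 = 4.103 g
Tris base: 1.08 g per 100 mL × 4460 mL ÷ 100 = 48.168 g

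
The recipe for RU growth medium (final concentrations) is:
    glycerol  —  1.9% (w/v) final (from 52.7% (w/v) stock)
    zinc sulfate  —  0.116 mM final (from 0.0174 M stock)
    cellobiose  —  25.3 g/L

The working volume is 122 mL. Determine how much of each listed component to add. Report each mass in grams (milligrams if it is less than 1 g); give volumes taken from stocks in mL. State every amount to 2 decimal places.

glycerol 4.40 mL; zinc sulfate 0.81 mL; cellobiose 3.09 g

Scale factor relative to 1 L: 0.122.
glycerol: C1V1 = C2V2 → 1.9% ÷ 52.7% × 122 mL = 4.40 mL
zinc sulfate: dilute stock: 0.116 mM × 122 mL ÷ 17.4 mM = 0.81 mL
cellobiose: 25.3 g/L × 0.122 L = 3.09 g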